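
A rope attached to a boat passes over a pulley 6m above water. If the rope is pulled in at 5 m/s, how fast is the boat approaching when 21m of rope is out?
7√5/3 ≈ 5.217 m/s

rope² = x² + 6²
x = √(21² - 6²) = 9√5
dx/dt = (rope/x) · d(rope)/dt = (21/(9√5)) · (-5) = -7√5/3 m/s
The boat approaches at 7√5/3 ≈ 5.217 m/s.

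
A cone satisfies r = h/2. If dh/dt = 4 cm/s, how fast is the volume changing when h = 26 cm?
676π cm³/s

V = (1/3)π(h/2)²h = πh³/12
dV/dt = πh²/4 · 4
At h = 26: dV/dt = 676π cm³/s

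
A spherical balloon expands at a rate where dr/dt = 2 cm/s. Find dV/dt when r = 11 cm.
968π cm³/s

V = (4/3)πr³
dV/dt = dV/dr · dr/dt = 4πr² · 2
At r = 11: dV/dt = 968π cm³/s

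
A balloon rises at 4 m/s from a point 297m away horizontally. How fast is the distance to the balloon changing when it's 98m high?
392√97813/97813 ≈ 1.253 m/s

z² = 297² + y²
z = √(297² + 98²) = √97813
dz/dt = y/z · dy/dt = 98/√97813 · 4 = 392√97813/97813 ≈ 1.253 m/s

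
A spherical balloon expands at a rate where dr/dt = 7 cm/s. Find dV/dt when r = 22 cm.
13552π cm³/s

V = (4/3)πr³
dV/dt = dV/dr · dr/dt = 4πr² · 7
At r = 22: dV/dt = 13552π cm³/s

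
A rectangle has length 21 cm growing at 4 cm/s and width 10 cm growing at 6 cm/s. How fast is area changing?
166 cm²/s

A = lw
dA/dt = w·dl/dt + l·dw/dt = 10·4 + 21·6 = 166 cm²/s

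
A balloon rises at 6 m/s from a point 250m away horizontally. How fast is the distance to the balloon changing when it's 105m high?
126√2941/2941 ≈ 2.323 m/s

z² = 250² + y²
z = √(250² + 105²) = 5√2941
dz/dt = y/z · dy/dt = 105/(5√2941) · 6 = 126√2941/2941 ≈ 2.323 m/s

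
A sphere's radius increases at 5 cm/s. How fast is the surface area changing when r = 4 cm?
160π cm²/s

S = 4πr²
dS/dt = dS/dr · dr/dt = 8πr · 5
At r = 4: dS/dt = 160π cm²/s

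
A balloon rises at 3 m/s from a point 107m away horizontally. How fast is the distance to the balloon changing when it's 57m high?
171√14698/14698 ≈ 1.41 m/s

z² = 107² + y²
z = √(107² + 57²) = √14698
dz/dt = y/z · dy/dt = 57/√14698 · 3 = 171√14698/14698 ≈ 1.41 m/s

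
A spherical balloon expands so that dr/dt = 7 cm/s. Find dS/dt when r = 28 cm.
1568π cm²/s

S = 4πr²
dS/dt = dS/dr · dr/dt = 8πr · 7
At r = 28: dS/dt = 1568π cm²/s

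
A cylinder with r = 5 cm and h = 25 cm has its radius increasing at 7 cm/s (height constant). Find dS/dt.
490π cm²/s

S = 2πrh + 2πr² (lateral + bases)
dS/dt = (2πh + 4πr)·dr/dt = (2π·25 + 4π·5)·7
= 490π cm²/s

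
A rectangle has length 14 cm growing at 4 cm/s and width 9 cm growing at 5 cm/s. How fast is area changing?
106 cm²/s

A = lw
dA/dt = w·dl/dt + l·dw/dt = 9·4 + 14·5 = 106 cm²/s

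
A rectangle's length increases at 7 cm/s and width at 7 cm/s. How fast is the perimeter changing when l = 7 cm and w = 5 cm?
28 cm/s

P = 2(l + w)
dP/dt = 2(dl/dt + dw/dt) = 2(7 + 7) = 28 cm/s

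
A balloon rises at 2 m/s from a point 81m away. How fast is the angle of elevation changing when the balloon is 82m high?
0.012194 rad/s

tan(θ) = y/81
sec²(θ) · dθ/dt = (1/81) · dy/dt
dθ/dt = cos²(θ)/81 · 2 = 81/(81² + 82²) · 2
dθ/dt = 0.012194 rad/s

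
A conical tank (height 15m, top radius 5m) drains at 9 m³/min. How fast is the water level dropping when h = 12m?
9/(16π) ≈ 0.179 m/min

r/h = 5/15, so r = (1/3)h
V = (1/3)πr²h = (1/3)π((1/3)h)²h = (1/27)πh³
dV/dh = (1/9)πh²
dh/dt = (dV/dt)/(dV/dh) = -9/((1/9)π·12²) = -9/(16π) m/min
The level is dropping at 9/(16π) ≈ 0.179 m/min.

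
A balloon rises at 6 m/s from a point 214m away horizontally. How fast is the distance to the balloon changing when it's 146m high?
219√16778/8389 ≈ 3.381 m/s

z² = 214² + y²
z = √(214² + 146²) = 2√16778
dz/dt = y/z · dy/dt = 146/(2√16778) · 6 = 219√16778/8389 ≈ 3.381 m/s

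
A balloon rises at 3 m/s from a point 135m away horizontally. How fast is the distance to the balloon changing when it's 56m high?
168√21361/21361 ≈ 1.149 m/s

z² = 135² + y²
z = √(135² + 56²) = √21361
dz/dt = y/z · dy/dt = 56/√21361 · 3 = 168√21361/21361 ≈ 1.149 m/s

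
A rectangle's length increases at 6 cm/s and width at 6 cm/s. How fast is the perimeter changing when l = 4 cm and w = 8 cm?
24 cm/s

P = 2(l + w)
dP/dt = 2(dl/dt + dw/dt) = 2(6 + 6) = 24 cm/s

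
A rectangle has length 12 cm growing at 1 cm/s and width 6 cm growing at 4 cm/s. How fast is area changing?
54 cm²/s

A = lw
dA/dt = w·dl/dt + l·dw/dt = 6·1 + 12·4 = 54 cm²/s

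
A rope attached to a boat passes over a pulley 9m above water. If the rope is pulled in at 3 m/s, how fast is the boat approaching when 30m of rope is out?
30√91/91 ≈ 3.145 m/s

rope² = x² + 9²
x = √(30² - 9²) = 3√91
dx/dt = (rope/x) · d(rope)/dt = (30/(3√91)) · (-3) = -30√91/91 m/s
The boat approaches at 30√91/91 ≈ 3.145 m/s.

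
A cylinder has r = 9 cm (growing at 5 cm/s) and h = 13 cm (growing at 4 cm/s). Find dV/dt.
1494π cm³/s

V = πr²h
dV/dt = 2πrh·dr/dt + πr²·dh/dt
= 2π(9)(13)(5) + π(9)²(4)
= 1494π cm³/s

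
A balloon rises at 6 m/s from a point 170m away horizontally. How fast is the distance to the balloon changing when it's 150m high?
45√514/257 ≈ 3.97 m/s

z² = 170² + y²
z = √(170² + 150²) = 10√514
dz/dt = y/z · dy/dt = 150/(10√514) · 6 = 45√514/257 ≈ 3.97 m/s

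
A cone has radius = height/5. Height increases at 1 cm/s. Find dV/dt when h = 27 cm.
729π/25 cm³/s

V = (1/3)π(h/5)²h = πh³/75
dV/dt = πh²/25 · 1
At h = 27: dV/dt = 729π/25 cm³/s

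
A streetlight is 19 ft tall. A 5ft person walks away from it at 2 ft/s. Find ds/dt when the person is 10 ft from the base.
5/7 ft/s

By similar triangles: 19/(x+s) = 5/s
Solving: s = 5x/14
ds/dt = 5/14 · dx/dt = 5/14 · 2 = 5/7 ft/s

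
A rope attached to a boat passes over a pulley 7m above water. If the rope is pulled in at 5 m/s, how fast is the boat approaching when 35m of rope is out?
25√6/12 ≈ 5.103 m/s

rope² = x² + 7²
x = √(35² - 7²) = 14√6
dx/dt = (rope/x) · d(rope)/dt = (35/(14√6)) · (-5) = -25√6/12 m/s
The boat approaches at 25√6/12 ≈ 5.103 m/s.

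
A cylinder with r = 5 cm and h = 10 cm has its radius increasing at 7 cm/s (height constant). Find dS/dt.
280π cm²/s

S = 2πrh + 2πr² (lateral + bases)
dS/dt = (2πh + 4πr)·dr/dt = (2π·10 + 4π·5)·7
= 280π cm²/s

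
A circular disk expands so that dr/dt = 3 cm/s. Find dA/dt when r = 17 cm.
102π cm²/s

A = πr²
dA/dt = 2πr · dr/dt = 2π(17)(3) = 102π cm²/s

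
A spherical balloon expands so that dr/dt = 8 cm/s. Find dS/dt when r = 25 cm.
1600π cm²/s

S = 4πr²
dS/dt = dS/dr · dr/dt = 8πr · 8
At r = 25: dS/dt = 1600π cm²/s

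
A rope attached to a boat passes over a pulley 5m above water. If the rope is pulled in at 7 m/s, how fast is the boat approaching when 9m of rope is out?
9√14/4 ≈ 8.419 m/s

rope² = x² + 5²
x = √(9² - 5²) = 2√14
dx/dt = (rope/x) · d(rope)/dt = (9/(2√14)) · (-7) = -9√14/4 m/s
The boat approaches at 9√14/4 ≈ 8.419 m/s.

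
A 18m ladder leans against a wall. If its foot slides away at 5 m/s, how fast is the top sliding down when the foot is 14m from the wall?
35√2/8 ≈ 6.187 m/s

x² + y² = 18²
2x·dx/dt + 2y·dy/dt = 0
dy/dt = -x/y · dx/dt = -14/(8√2) · 5 = -35√2/8 m/s
The top is descending at 35√2/8 ≈ 6.187 m/s.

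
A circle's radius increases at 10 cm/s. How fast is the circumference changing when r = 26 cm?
20π cm/s

C = 2πr
dC/dt = 2π · dr/dt = 2π · 10 = 20π cm/s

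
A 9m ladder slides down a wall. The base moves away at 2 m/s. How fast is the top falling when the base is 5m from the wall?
5√14/14 ≈ 1.336 m/s

x² + y² = 9²
2x·dx/dt + 2y·dy/dt = 0
dy/dt = -x/y · dx/dt = -5/(2√14) · 2 = -5√14/14 m/s
The top is descending at 5√14/14 ≈ 1.336 m/s.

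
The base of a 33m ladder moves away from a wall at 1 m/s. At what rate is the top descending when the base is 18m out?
6√85/85 ≈ 0.6508 m/s

x² + y² = 33²
2x·dx/dt + 2y·dy/dt = 0
dy/dt = -x/y · dx/dt = -18/(3√85) · 1 = -6√85/85 m/s
The top is descending at 6√85/85 ≈ 0.6508 m/s.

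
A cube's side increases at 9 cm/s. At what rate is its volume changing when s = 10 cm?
2700 cm³/s

V = s³
dV/dt = 3s² · ds/dt = 3·10²·9 = 2700 cm³/s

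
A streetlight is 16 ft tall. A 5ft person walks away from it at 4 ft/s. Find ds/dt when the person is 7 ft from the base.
20/11 ft/s

By similar triangles: 16/(x+s) = 5/s
Solving: s = 5x/11
ds/dt = 5/11 · dx/dt = 5/11 · 4 = 20/11 ft/s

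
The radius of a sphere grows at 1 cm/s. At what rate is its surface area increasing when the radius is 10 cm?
80π cm²/s

S = 4πr²
dS/dt = dS/dr · dr/dt = 8πr · 1
At r = 10: dS/dt = 80π cm²/s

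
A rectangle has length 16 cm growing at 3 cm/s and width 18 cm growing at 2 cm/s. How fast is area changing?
86 cm²/s

A = lw
dA/dt = w·dl/dt + l·dw/dt = 18·3 + 16·2 = 86 cm²/s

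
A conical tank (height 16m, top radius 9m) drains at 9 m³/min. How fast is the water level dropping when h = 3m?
256/(81π) ≈ 1.006 m/min

r/h = 9/16, so r = (9/16)h
V = (1/3)πr²h = (1/3)π((9/16)h)²h = (27/256)πh³
dV/dh = (81/256)πh²
dh/dt = (dV/dt)/(dV/dh) = -9/((81/256)π·3²) = -256/(81π) m/min
The level is dropping at 256/(81π) ≈ 1.006 m/min.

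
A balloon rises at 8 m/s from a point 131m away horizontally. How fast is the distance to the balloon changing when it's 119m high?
476√31322/15661 ≈ 5.379 m/s

z² = 131² + y²
z = √(131² + 119²) = √31322
dz/dt = y/z · dy/dt = 119/√31322 · 8 = 476√31322/15661 ≈ 5.379 m/s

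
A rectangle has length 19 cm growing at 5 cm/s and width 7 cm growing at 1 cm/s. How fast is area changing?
54 cm²/s

A = lw
dA/dt = w·dl/dt + l·dw/dt = 7·5 + 19·1 = 54 cm²/s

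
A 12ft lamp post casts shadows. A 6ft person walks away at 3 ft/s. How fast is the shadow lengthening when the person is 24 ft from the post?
3 ft/s

By similar triangles: 12/(x+s) = 6/s
Solving: s = 6x/6
ds/dt = 6/6 · dx/dt = 1 · 3 = 3 ft/s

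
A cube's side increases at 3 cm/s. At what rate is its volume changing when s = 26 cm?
6084 cm³/s

V = s³
dV/dt = 3s² · ds/dt = 3·26²·3 = 6084 cm³/s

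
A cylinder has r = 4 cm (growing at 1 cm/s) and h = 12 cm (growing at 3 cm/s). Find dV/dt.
144π cm³/s

V = πr²h
dV/dt = 2πrh·dr/dt + πr²·dh/dt
= 2π(4)(12)(1) + π(4)²(3)
= 144π cm³/s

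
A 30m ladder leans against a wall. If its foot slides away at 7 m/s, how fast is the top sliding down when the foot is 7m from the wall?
49√851/851 ≈ 1.68 m/s

x² + y² = 30²
2x·dx/dt + 2y·dy/dt = 0
dy/dt = -x/y · dx/dt = -7/√851 · 7 = -49√851/851 m/s
The top is descending at 49√851/851 ≈ 1.68 m/s.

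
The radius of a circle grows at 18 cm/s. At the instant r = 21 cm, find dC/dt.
36π cm/s

C = 2πr
dC/dt = 2π · dr/dt = 2π · 18 = 36π cm/s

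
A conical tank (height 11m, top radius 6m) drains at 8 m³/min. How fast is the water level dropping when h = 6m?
121/(162π) ≈ 0.2377 m/min

r/h = 6/11, so r = (6/11)h
V = (1/3)πr²h = (1/3)π((6/11)h)²h = (12/121)πh³
dV/dh = (36/121)πh²
dh/dt = (dV/dt)/(dV/dh) = -8/((36/121)π·6²) = -121/(162π) m/min
The level is dropping at 121/(162π) ≈ 0.2377 m/min.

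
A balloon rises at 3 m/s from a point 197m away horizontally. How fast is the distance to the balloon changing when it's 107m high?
321√50258/50258 ≈ 1.432 m/s

z² = 197² + y²
z = √(197² + 107²) = √50258
dz/dt = y/z · dy/dt = 107/√50258 · 3 = 321√50258/50258 ≈ 1.432 m/s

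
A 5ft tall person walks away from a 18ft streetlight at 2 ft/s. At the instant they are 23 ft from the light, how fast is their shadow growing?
10/13 ft/s

By similar triangles: 18/(x+s) = 5/s
Solving: s = 5x/13
ds/dt = 5/13 · dx/dt = 5/13 · 2 = 10/13 ft/s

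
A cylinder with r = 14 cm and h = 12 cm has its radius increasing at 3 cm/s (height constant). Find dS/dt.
240π cm²/s

S = 2πrh + 2πr² (lateral + bases)
dS/dt = (2πh + 4πr)·dr/dt = (2π·12 + 4π·14)·3
= 240π cm²/s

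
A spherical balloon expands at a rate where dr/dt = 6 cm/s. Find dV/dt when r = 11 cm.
2904π cm³/s

V = (4/3)πr³
dV/dt = dV/dr · dr/dt = 4πr² · 6
At r = 11: dV/dt = 2904π cm³/s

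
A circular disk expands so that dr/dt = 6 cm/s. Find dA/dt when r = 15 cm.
180π cm²/s

A = πr²
dA/dt = 2πr · dr/dt = 2π(15)(6) = 180π cm²/s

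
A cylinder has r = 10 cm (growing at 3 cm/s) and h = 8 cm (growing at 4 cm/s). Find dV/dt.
880π cm³/s

V = πr²h
dV/dt = 2πrh·dr/dt + πr²·dh/dt
= 2π(10)(8)(3) + π(10)²(4)
= 880π cm³/s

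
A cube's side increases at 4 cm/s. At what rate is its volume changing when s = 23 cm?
6348 cm³/s

V = s³
dV/dt = 3s² · ds/dt = 3·23²·4 = 6348 cm³/s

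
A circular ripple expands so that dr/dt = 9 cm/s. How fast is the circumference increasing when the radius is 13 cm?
18π cm/s

C = 2πr
dC/dt = 2π · dr/dt = 2π · 9 = 18π cm/s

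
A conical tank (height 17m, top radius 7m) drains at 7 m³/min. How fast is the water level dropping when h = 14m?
289/(1372π) ≈ 0.06705 m/min

r/h = 7/17, so r = (7/17)h
V = (1/3)πr²h = (1/3)π((7/17)h)²h = (49/867)πh³
dV/dh = (49/289)πh²
dh/dt = (dV/dt)/(dV/dh) = -7/((49/289)π·14²) = -289/(1372π) m/min
The level is dropping at 289/(1372π) ≈ 0.06705 m/min.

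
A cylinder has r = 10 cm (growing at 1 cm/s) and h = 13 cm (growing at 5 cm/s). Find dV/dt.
760π cm³/s

V = πr²h
dV/dt = 2πrh·dr/dt + πr²·dh/dt
= 2π(10)(13)(1) + π(10)²(5)
= 760π cm³/s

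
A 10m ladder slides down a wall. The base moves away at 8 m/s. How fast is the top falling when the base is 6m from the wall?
6 m/s

x² + y² = 10²
2x·dx/dt + 2y·dy/dt = 0
dy/dt = -x/y · dx/dt = -6/8 · 8 = -6 m/s
The top is descending at 6 m/s.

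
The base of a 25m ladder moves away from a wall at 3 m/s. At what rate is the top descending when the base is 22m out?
22√141/47 ≈ 5.558 m/s

x² + y² = 25²
2x·dx/dt + 2y·dy/dt = 0
dy/dt = -x/y · dx/dt = -22/√141 · 3 = -22√141/47 m/s
The top is descending at 22√141/47 ≈ 5.558 m/s.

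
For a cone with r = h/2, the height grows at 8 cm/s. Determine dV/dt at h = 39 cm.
3042π cm³/s

V = (1/3)π(h/2)²h = πh³/12
dV/dt = πh²/4 · 8
At h = 39: dV/dt = 3042π cm³/s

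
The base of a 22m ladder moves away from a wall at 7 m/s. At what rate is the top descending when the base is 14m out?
49√2/12 ≈ 5.775 m/s

x² + y² = 22²
2x·dx/dt + 2y·dy/dt = 0
dy/dt = -x/y · dx/dt = -14/(12√2) · 7 = -49√2/12 m/s
The top is descending at 49√2/12 ≈ 5.775 m/s.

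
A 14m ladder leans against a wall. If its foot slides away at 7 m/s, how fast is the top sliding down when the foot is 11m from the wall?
77√3/15 ≈ 8.891 m/s

x² + y² = 14²
2x·dx/dt + 2y·dy/dt = 0
dy/dt = -x/y · dx/dt = -11/(5√3) · 7 = -77√3/15 m/s
The top is descending at 77√3/15 ≈ 8.891 m/s.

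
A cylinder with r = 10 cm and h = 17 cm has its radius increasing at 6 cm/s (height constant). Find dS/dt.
444π cm²/s

S = 2πrh + 2πr² (lateral + bases)
dS/dt = (2πh + 4πr)·dr/dt = (2π·17 + 4π·10)·6
= 444π cm²/s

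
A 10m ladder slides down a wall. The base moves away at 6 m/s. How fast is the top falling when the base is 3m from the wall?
18√91/91 ≈ 1.887 m/s

x² + y² = 10²
2x·dx/dt + 2y·dy/dt = 0
dy/dt = -x/y · dx/dt = -3/√91 · 6 = -18√91/91 m/s
The top is descending at 18√91/91 ≈ 1.887 m/s.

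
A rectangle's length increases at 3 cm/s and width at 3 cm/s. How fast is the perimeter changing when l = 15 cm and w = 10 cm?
12 cm/s

P = 2(l + w)
dP/dt = 2(dl/dt + dw/dt) = 2(3 + 3) = 12 cm/s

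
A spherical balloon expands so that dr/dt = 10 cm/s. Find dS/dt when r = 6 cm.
480π cm²/s

S = 4πr²
dS/dt = dS/dr · dr/dt = 8πr · 10
At r = 6: dS/dt = 480π cm²/s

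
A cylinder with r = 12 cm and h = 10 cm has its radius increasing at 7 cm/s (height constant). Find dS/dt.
476π cm²/s

S = 2πrh + 2πr² (lateral + bases)
dS/dt = (2πh + 4πr)·dr/dt = (2π·10 + 4π·12)·7
= 476π cm²/s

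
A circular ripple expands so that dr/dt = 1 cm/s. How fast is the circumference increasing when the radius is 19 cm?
2π cm/s

C = 2πr
dC/dt = 2π · dr/dt = 2π · 1 = 2π cm/s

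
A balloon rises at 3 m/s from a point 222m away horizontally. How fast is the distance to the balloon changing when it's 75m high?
75√6101/6101 ≈ 0.9602 m/s

z² = 222² + y²
z = √(222² + 75²) = 3√6101
dz/dt = y/z · dy/dt = 75/(3√6101) · 3 = 75√6101/6101 ≈ 0.9602 m/s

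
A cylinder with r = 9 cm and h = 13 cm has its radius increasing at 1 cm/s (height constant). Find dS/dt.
62π cm²/s

S = 2πrh + 2πr² (lateral + bases)
dS/dt = (2πh + 4πr)·dr/dt = (2π·13 + 4π·9)·1
= 62π cm²/s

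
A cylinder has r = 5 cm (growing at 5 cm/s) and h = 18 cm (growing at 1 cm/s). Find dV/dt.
925π cm³/s

V = πr²h
dV/dt = 2πrh·dr/dt + πr²·dh/dt
= 2π(5)(18)(5) + π(5)²(1)
= 925π cm³/s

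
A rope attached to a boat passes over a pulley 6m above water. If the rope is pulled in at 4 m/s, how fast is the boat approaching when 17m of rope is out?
68√253/253 ≈ 4.275 m/s

rope² = x² + 6²
x = √(17² - 6²) = √253
dx/dt = (rope/x) · d(rope)/dt = (17/√253) · (-4) = -68√253/253 m/s
The boat approaches at 68√253/253 ≈ 4.275 m/s.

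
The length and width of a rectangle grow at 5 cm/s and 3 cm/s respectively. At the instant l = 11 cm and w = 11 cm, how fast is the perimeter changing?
16 cm/s

P = 2(l + w)
dP/dt = 2(dl/dt + dw/dt) = 2(5 + 3) = 16 cm/s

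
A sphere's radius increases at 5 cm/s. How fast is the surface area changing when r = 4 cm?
160π cm²/s

S = 4πr²
dS/dt = dS/dr · dr/dt = 8πr · 5
At r = 4: dS/dt = 160π cm²/s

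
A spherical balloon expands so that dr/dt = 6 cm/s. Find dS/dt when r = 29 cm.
1392π cm²/s

S = 4πr²
dS/dt = dS/dr · dr/dt = 8πr · 6
At r = 29: dS/dt = 1392π cm²/s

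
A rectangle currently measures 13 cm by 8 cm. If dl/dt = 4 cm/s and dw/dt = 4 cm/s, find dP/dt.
16 cm/s

P = 2(l + w)
dP/dt = 2(dl/dt + dw/dt) = 2(4 + 4) = 16 cm/s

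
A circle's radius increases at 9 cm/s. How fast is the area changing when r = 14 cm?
252π cm²/s

A = πr²
dA/dt = 2πr · dr/dt = 2π(14)(9) = 252π cm²/s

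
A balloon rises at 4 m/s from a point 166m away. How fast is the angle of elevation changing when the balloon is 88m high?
0.01881 rad/s

tan(θ) = y/166
sec²(θ) · dθ/dt = (1/166) · dy/dt
dθ/dt = cos²(θ)/166 · 4 = 166/(166² + 88²) · 4
dθ/dt = 0.01881 rad/s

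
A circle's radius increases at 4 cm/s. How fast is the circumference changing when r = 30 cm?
8π cm/s

C = 2πr
dC/dt = 2π · dr/dt = 2π · 4 = 8π cm/s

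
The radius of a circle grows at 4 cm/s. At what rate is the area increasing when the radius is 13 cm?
104π cm²/s

A = πr²
dA/dt = 2πr · dr/dt = 2π(13)(4) = 104π cm²/s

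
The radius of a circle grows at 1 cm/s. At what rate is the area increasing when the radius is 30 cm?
60π cm²/s

A = πr²
dA/dt = 2πr · dr/dt = 2π(30)(1) = 60π cm²/s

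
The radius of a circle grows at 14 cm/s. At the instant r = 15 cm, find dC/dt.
28π cm/s

C = 2πr
dC/dt = 2π · dr/dt = 2π · 14 = 28π cm/s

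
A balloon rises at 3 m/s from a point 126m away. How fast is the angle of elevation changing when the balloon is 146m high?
0.010163 rad/s

tan(θ) = y/126
sec²(θ) · dθ/dt = (1/126) · dy/dt
dθ/dt = cos²(θ)/126 · 3 = 126/(126² + 146²) · 3
dθ/dt = 0.010163 rad/s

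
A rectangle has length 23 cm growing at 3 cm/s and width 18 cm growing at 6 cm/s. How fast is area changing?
192 cm²/s

A = lw
dA/dt = w·dl/dt + l·dw/dt = 18·3 + 23·6 = 192 cm²/s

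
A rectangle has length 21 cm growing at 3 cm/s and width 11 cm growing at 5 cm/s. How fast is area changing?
138 cm²/s

A = lw
dA/dt = w·dl/dt + l·dw/dt = 11·3 + 21·5 = 138 cm²/s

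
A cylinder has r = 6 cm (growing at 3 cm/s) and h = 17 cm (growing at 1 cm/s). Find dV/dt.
648π cm³/s

V = πr²h
dV/dt = 2πrh·dr/dt + πr²·dh/dt
= 2π(6)(17)(3) + π(6)²(1)
= 648π cm³/s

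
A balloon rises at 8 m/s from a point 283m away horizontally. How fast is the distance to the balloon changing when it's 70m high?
560√84989/84989 ≈ 1.921 m/s

z² = 283² + y²
z = √(283² + 70²) = √84989
dz/dt = y/z · dy/dt = 70/√84989 · 8 = 560√84989/84989 ≈ 1.921 m/s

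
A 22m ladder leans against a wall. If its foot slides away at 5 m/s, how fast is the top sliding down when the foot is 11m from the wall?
5√3/3 ≈ 2.887 m/s

x² + y² = 22²
2x·dx/dt + 2y·dy/dt = 0
dy/dt = -x/y · dx/dt = -11/(11√3) · 5 = -5√3/3 m/s
The top is descending at 5√3/3 ≈ 2.887 m/s.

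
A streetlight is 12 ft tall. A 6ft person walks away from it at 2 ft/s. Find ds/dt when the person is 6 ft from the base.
2 ft/s

By similar triangles: 12/(x+s) = 6/s
Solving: s = 6x/6
ds/dt = 6/6 · dx/dt = 1 · 2 = 2 ft/s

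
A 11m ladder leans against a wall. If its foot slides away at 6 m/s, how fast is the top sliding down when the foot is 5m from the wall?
5√6/4 ≈ 3.062 m/s

x² + y² = 11²
2x·dx/dt + 2y·dy/dt = 0
dy/dt = -x/y · dx/dt = -5/(4√6) · 6 = -5√6/4 m/s
The top is descending at 5√6/4 ≈ 3.062 m/s.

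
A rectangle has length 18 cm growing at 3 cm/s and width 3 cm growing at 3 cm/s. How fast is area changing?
63 cm²/s

A = lw
dA/dt = w·dl/dt + l·dw/dt = 3·3 + 18·3 = 63 cm²/s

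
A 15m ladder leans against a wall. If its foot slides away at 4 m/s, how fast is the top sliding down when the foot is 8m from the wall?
32√161/161 ≈ 2.522 m/s

x² + y² = 15²
2x·dx/dt + 2y·dy/dt = 0
dy/dt = -x/y · dx/dt = -8/√161 · 4 = -32√161/161 m/s
The top is descending at 32√161/161 ≈ 2.522 m/s.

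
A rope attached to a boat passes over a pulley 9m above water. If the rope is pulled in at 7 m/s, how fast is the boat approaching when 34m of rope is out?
238√43/215 ≈ 7.259 m/s

rope² = x² + 9²
x = √(34² - 9²) = 5√43
dx/dt = (rope/x) · d(rope)/dt = (34/(5√43)) · (-7) = -238√43/215 m/s
The boat approaches at 238√43/215 ≈ 7.259 m/s.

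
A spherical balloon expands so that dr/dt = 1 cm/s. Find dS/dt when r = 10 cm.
80π cm²/s

S = 4πr²
dS/dt = dS/dr · dr/dt = 8πr · 1
At r = 10: dS/dt = 80π cm²/s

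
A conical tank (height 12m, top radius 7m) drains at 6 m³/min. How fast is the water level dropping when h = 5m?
864/(1225π) ≈ 0.2245 m/min

r/h = 7/12, so r = (7/12)h
V = (1/3)πr²h = (1/3)π((7/12)h)²h = (49/432)πh³
dV/dh = (49/144)πh²
dh/dt = (dV/dt)/(dV/dh) = -6/((49/144)π·5²) = -864/(1225π) m/min
The level is dropping at 864/(1225π) ≈ 0.2245 m/min.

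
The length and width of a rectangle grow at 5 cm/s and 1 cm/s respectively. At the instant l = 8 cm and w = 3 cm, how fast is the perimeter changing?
12 cm/s

P = 2(l + w)
dP/dt = 2(dl/dt + dw/dt) = 2(5 + 1) = 12 cm/s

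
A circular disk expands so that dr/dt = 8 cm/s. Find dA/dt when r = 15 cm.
240π cm²/s

A = πr²
dA/dt = 2πr · dr/dt = 2π(15)(8) = 240π cm²/s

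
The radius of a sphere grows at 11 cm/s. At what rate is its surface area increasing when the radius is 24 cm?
2112π cm²/s

S = 4πr²
dS/dt = dS/dr · dr/dt = 8πr · 11
At r = 24: dS/dt = 2112π cm²/s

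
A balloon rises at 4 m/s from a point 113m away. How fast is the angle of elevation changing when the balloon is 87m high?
0.022224 rad/s

tan(θ) = y/113
sec²(θ) · dθ/dt = (1/113) · dy/dt
dθ/dt = cos²(θ)/113 · 4 = 113/(113² + 87²) · 4
dθ/dt = 0.022224 rad/s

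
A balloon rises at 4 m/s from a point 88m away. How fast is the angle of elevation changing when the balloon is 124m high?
0.015225 rad/s

tan(θ) = y/88
sec²(θ) · dθ/dt = (1/88) · dy/dt
dθ/dt = cos²(θ)/88 · 4 = 88/(88² + 124²) · 4
dθ/dt = 0.015225 rad/s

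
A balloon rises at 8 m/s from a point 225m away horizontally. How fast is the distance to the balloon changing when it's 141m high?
188√7834/3917 ≈ 4.248 m/s

z² = 225² + y²
z = √(225² + 141²) = 3√7834
dz/dt = y/z · dy/dt = 141/(3√7834) · 8 = 188√7834/3917 ≈ 4.248 m/s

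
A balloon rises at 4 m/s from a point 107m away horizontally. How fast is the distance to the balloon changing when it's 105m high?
210√22474/11237 ≈ 2.802 m/s

z² = 107² + y²
z = √(107² + 105²) = √22474
dz/dt = y/z · dy/dt = 105/√22474 · 4 = 210√22474/11237 ≈ 2.802 m/s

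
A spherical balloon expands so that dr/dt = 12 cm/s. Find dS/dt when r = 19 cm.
1824π cm²/s

S = 4πr²
dS/dt = dS/dr · dr/dt = 8πr · 12
At r = 19: dS/dt = 1824π cm²/s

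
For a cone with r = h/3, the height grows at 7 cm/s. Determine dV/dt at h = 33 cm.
847π cm³/s

V = (1/3)π(h/3)²h = πh³/27
dV/dt = πh²/9 · 7
At h = 33: dV/dt = 847π cm³/s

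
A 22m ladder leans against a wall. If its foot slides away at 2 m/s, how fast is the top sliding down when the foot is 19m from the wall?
38√123/123 ≈ 3.426 m/s

x² + y² = 22²
2x·dx/dt + 2y·dy/dt = 0
dy/dt = -x/y · dx/dt = -19/√123 · 2 = -38√123/123 m/s
The top is descending at 38√123/123 ≈ 3.426 m/s.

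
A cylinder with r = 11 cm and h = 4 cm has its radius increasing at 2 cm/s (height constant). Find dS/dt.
104π cm²/s

S = 2πrh + 2πr² (lateral + bases)
dS/dt = (2πh + 4πr)·dr/dt = (2π·4 + 4π·11)·2
= 104π cm²/s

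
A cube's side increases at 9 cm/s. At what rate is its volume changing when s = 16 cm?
6912 cm³/s

V = s³
dV/dt = 3s² · ds/dt = 3·16²·9 = 6912 cm³/s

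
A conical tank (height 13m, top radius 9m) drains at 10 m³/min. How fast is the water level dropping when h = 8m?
845/(2592π) ≈ 0.1038 m/min

r/h = 9/13, so r = (9/13)h
V = (1/3)πr²h = (1/3)π((9/13)h)²h = (27/169)πh³
dV/dh = (81/169)πh²
dh/dt = (dV/dt)/(dV/dh) = -10/((81/169)π·8²) = -845/(2592π) m/min
The level is dropping at 845/(2592π) ≈ 0.1038 m/min.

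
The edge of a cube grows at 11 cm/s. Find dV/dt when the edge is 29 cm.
27753 cm³/s

V = s³
dV/dt = 3s² · ds/dt = 3·29²·11 = 27753 cm³/s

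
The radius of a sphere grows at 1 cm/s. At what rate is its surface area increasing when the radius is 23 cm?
184π cm²/s

S = 4πr²
dS/dt = dS/dr · dr/dt = 8πr · 1
At r = 23: dS/dt = 184π cm²/s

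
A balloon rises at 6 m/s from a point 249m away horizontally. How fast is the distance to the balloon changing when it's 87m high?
87√7730/3865 ≈ 1.979 m/s

z² = 249² + y²
z = √(249² + 87²) = 3√7730
dz/dt = y/z · dy/dt = 87/(3√7730) · 6 = 87√7730/3865 ≈ 1.979 m/s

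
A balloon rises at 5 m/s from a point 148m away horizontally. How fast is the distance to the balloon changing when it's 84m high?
21√1810/362 ≈ 2.468 m/s

z² = 148² + y²
z = √(148² + 84²) = 4√1810
dz/dt = y/z · dy/dt = 84/(4√1810) · 5 = 21√1810/362 ≈ 2.468 m/s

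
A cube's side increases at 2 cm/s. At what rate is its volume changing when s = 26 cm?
4056 cm³/s

V = s³
dV/dt = 3s² · ds/dt = 3·26²·2 = 4056 cm³/s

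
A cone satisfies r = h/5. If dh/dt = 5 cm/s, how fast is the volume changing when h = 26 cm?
676π/5 cm³/s

V = (1/3)π(h/5)²h = πh³/75
dV/dt = πh²/25 · 5
At h = 26: dV/dt = 676π/5 cm³/s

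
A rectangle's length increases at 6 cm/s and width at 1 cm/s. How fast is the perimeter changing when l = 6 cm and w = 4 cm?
14 cm/s

P = 2(l + w)
dP/dt = 2(dl/dt + dw/dt) = 2(6 + 1) = 14 cm/s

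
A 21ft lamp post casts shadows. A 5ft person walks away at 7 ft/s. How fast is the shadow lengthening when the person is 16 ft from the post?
35/16 ft/s

By similar triangles: 21/(x+s) = 5/s
Solving: s = 5x/16
ds/dt = 5/16 · dx/dt = 5/16 · 7 = 35/16 ft/s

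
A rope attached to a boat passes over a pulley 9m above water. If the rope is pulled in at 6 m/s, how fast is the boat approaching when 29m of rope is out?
87√190/190 ≈ 6.312 m/s

rope² = x² + 9²
x = √(29² - 9²) = 2√190
dx/dt = (rope/x) · d(rope)/dt = (29/(2√190)) · (-6) = -87√190/190 m/s
The boat approaches at 87√190/190 ≈ 6.312 m/s.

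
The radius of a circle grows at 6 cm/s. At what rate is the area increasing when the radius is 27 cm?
324π cm²/s

A = πr²
dA/dt = 2πr · dr/dt = 2π(27)(6) = 324π cm²/s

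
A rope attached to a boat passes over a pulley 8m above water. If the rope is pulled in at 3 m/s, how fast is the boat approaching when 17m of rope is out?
17/5 = 3.4 m/s

rope² = x² + 8²
x = √(17² - 8²) = 15
dx/dt = (rope/x) · d(rope)/dt = (17/15) · (-3) = -17/5 m/s
The boat approaches at 17/5 = 3.4 m/s.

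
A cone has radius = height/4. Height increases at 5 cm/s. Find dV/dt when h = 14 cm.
245π/4 cm³/s

V = (1/3)π(h/4)²h = πh³/48
dV/dt = πh²/16 · 5
At h = 14: dV/dt = 245π/4 cm³/s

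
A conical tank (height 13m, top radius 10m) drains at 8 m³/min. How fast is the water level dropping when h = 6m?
169/(450π) ≈ 0.1195 m/min

r/h = 10/13, so r = (10/13)h
V = (1/3)πr²h = (1/3)π((10/13)h)²h = (100/507)πh³
dV/dh = (100/169)πh²
dh/dt = (dV/dt)/(dV/dh) = -8/((100/169)π·6²) = -169/(450π) m/min
The level is dropping at 169/(450π) ≈ 0.1195 m/min.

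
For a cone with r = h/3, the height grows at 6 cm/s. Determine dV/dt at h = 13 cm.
338π/3 cm³/s

V = (1/3)π(h/3)²h = πh³/27
dV/dt = πh²/9 · 6
At h = 13: dV/dt = 338π/3 cm³/s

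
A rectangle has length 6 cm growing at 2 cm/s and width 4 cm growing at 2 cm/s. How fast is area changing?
20 cm²/s

A = lw
dA/dt = w·dl/dt + l·dw/dt = 4·2 + 6·2 = 20 cm²/s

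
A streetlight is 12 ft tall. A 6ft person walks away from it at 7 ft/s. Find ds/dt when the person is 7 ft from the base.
7 ft/s

By similar triangles: 12/(x+s) = 6/s
Solving: s = 6x/6
ds/dt = 6/6 · dx/dt = 1 · 7 = 7 ft/s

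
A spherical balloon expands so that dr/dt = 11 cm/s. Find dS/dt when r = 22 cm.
1936π cm²/s

S = 4πr²
dS/dt = dS/dr · dr/dt = 8πr · 11
At r = 22: dS/dt = 1936π cm²/s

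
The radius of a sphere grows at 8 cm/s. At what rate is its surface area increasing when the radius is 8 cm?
512π cm²/s

S = 4πr²
dS/dt = dS/dr · dr/dt = 8πr · 8
At r = 8: dS/dt = 512π cm²/s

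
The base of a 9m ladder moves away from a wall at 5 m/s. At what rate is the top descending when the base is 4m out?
4√65/13 ≈ 2.481 m/s

x² + y² = 9²
2x·dx/dt + 2y·dy/dt = 0
dy/dt = -x/y · dx/dt = -4/√65 · 5 = -4√65/13 m/s
The top is descending at 4√65/13 ≈ 2.481 m/s.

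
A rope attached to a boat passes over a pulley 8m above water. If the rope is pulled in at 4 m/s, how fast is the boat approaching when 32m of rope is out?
16√15/15 ≈ 4.131 m/s

rope² = x² + 8²
x = √(32² - 8²) = 8√15
dx/dt = (rope/x) · d(rope)/dt = (32/(8√15)) · (-4) = -16√15/15 m/s
The boat approaches at 16√15/15 ≈ 4.131 m/s.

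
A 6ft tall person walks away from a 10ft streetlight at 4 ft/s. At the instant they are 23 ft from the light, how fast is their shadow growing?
6 ft/s

By similar triangles: 10/(x+s) = 6/s
Solving: s = 6x/4
ds/dt = 6/4 · dx/dt = 3/2 · 4 = 6 ft/s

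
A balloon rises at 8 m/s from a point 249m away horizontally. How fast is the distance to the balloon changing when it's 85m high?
340√69226/34613 ≈ 2.584 m/s

z² = 249² + y²
z = √(249² + 85²) = √69226
dz/dt = y/z · dy/dt = 85/√69226 · 8 = 340√69226/34613 ≈ 2.584 m/s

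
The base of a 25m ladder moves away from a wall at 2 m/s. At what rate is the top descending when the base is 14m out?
28√429/429 ≈ 1.352 m/s

x² + y² = 25²
2x·dx/dt + 2y·dy/dt = 0
dy/dt = -x/y · dx/dt = -14/√429 · 2 = -28√429/429 m/s
The top is descending at 28√429/429 ≈ 1.352 m/s.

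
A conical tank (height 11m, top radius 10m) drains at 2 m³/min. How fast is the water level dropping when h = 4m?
121/(800π) ≈ 0.04814 m/min

r/h = 10/11, so r = (10/11)h
V = (1/3)πr²h = (1/3)π((10/11)h)²h = (100/363)πh³
dV/dh = (100/121)πh²
dh/dt = (dV/dt)/(dV/dh) = -2/((100/121)π·4²) = -121/(800π) m/min
The level is dropping at 121/(800π) ≈ 0.04814 m/min.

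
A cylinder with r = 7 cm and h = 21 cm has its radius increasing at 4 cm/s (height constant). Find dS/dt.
280π cm²/s

S = 2πrh + 2πr² (lateral + bases)
dS/dt = (2πh + 4πr)·dr/dt = (2π·21 + 4π·7)·4
= 280π cm²/s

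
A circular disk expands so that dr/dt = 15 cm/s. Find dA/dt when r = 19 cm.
570π cm²/s

A = πr²
dA/dt = 2πr · dr/dt = 2π(19)(15) = 570π cm²/s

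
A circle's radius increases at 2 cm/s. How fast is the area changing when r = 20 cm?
80π cm²/s

A = πr²
dA/dt = 2πr · dr/dt = 2π(20)(2) = 80π cm²/s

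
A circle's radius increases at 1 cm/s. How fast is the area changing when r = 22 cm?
44π cm²/s

A = πr²
dA/dt = 2πr · dr/dt = 2π(22)(1) = 44π cm²/s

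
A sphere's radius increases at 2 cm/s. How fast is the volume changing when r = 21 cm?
3528π cm³/s

V = (4/3)πr³
dV/dt = dV/dr · dr/dt = 4πr² · 2
At r = 21: dV/dt = 3528π cm³/s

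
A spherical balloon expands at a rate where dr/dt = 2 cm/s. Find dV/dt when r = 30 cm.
7200π cm³/s

V = (4/3)πr³
dV/dt = dV/dr · dr/dt = 4πr² · 2
At r = 30: dV/dt = 7200π cm³/s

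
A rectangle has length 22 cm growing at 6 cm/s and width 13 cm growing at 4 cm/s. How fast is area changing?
166 cm²/s

A = lw
dA/dt = w·dl/dt + l·dw/dt = 13·6 + 22·4 = 166 cm²/s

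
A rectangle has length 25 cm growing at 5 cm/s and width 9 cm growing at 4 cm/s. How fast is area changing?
145 cm²/s

A = lw
dA/dt = w·dl/dt + l·dw/dt = 9·5 + 25·4 = 145 cm²/s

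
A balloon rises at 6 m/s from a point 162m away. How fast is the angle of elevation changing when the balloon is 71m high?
0.031069 rad/s

tan(θ) = y/162
sec²(θ) · dθ/dt = (1/162) · dy/dt
dθ/dt = cos²(θ)/162 · 6 = 162/(162² + 71²) · 6
dθ/dt = 0.031069 rad/s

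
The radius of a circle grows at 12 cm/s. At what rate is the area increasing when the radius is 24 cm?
576π cm²/s

A = πr²
dA/dt = 2πr · dr/dt = 2π(24)(12) = 576π cm²/s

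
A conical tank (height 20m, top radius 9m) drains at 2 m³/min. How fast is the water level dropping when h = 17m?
800/(23409π) ≈ 0.01088 m/min

r/h = 9/20, so r = (9/20)h
V = (1/3)πr²h = (1/3)π((9/20)h)²h = (27/400)πh³
dV/dh = (81/400)πh²
dh/dt = (dV/dt)/(dV/dh) = -2/((81/400)π·17²) = -800/(23409π) m/min
The level is dropping at 800/(23409π) ≈ 0.01088 m/min.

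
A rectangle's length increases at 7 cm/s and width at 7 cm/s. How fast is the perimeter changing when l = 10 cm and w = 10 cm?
28 cm/s

P = 2(l + w)
dP/dt = 2(dl/dt + dw/dt) = 2(7 + 7) = 28 cm/s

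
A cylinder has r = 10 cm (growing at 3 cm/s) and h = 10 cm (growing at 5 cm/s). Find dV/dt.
1100π cm³/s

V = πr²h
dV/dt = 2πrh·dr/dt + πr²·dh/dt
= 2π(10)(10)(3) + π(10)²(5)
= 1100π cm³/s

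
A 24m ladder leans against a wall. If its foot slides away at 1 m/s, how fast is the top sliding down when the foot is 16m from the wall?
2√5/5 ≈ 0.8944 m/s

x² + y² = 24²
2x·dx/dt + 2y·dy/dt = 0
dy/dt = -x/y · dx/dt = -16/(8√5) · 1 = -2√5/5 m/s
The top is descending at 2√5/5 ≈ 0.8944 m/s.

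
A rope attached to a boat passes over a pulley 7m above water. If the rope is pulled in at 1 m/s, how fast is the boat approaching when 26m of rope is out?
26√627/627 ≈ 1.038 m/s

rope² = x² + 7²
x = √(26² - 7²) = √627
dx/dt = (rope/x) · d(rope)/dt = (26/√627) · (-1) = -26√627/627 m/s
The boat approaches at 26√627/627 ≈ 1.038 m/s.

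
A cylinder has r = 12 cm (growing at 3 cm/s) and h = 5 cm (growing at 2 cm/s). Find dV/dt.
648π cm³/s

V = πr²h
dV/dt = 2πrh·dr/dt + πr²·dh/dt
= 2π(12)(5)(3) + π(12)²(2)
= 648π cm³/s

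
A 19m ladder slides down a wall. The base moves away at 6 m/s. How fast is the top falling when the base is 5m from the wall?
5√21/14 ≈ 1.637 m/s

x² + y² = 19²
2x·dx/dt + 2y·dy/dt = 0
dy/dt = -x/y · dx/dt = -5/(4√21) · 6 = -5√21/14 m/s
The top is descending at 5√21/14 ≈ 1.637 m/s.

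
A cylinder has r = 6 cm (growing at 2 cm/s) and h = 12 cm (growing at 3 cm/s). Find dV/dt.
396π cm³/s

V = πr²h
dV/dt = 2πrh·dr/dt + πr²·dh/dt
= 2π(6)(12)(2) + π(6)²(3)
= 396π cm³/s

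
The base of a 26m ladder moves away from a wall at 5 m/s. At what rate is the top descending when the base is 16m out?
8√105/21 ≈ 3.904 m/s

x² + y² = 26²
2x·dx/dt + 2y·dy/dt = 0
dy/dt = -x/y · dx/dt = -16/(2√105) · 5 = -8√105/21 m/s
The top is descending at 8√105/21 ≈ 3.904 m/s.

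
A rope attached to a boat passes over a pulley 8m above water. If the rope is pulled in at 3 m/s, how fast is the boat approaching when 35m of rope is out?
35√129/129 ≈ 3.082 m/s

rope² = x² + 8²
x = √(35² - 8²) = 3√129
dx/dt = (rope/x) · d(rope)/dt = (35/(3√129)) · (-3) = -35√129/129 m/s
The boat approaches at 35√129/129 ≈ 3.082 m/s.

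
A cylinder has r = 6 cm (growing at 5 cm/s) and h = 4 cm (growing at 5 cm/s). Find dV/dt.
420π cm³/s

V = πr²h
dV/dt = 2πrh·dr/dt + πr²·dh/dt
= 2π(6)(4)(5) + π(6)²(5)
= 420π cm³/s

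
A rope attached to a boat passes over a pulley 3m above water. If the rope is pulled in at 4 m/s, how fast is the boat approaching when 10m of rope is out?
40√91/91 ≈ 4.193 m/s

rope² = x² + 3²
x = √(10² - 3²) = √91
dx/dt = (rope/x) · d(rope)/dt = (10/√91) · (-4) = -40√91/91 m/s
The boat approaches at 40√91/91 ≈ 4.193 m/s.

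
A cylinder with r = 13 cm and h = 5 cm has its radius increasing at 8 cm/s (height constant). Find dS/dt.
496π cm²/s

S = 2πrh + 2πr² (lateral + bases)
dS/dt = (2πh + 4πr)·dr/dt = (2π·5 + 4π·13)·8
= 496π cm²/s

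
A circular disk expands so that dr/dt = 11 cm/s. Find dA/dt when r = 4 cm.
88π cm²/s

A = πr²
dA/dt = 2πr · dr/dt = 2π(4)(11) = 88π cm²/s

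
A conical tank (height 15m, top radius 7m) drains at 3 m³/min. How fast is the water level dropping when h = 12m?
75/(784π) ≈ 0.03045 m/min

r/h = 7/15, so r = (7/15)h
V = (1/3)πr²h = (1/3)π((7/15)h)²h = (49/675)πh³
dV/dh = (49/225)πh²
dh/dt = (dV/dt)/(dV/dh) = -3/((49/225)π·12²) = -75/(784π) m/min
The level is dropping at 75/(784π) ≈ 0.03045 m/min.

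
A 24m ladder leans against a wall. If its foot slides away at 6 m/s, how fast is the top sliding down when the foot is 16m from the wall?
12√5/5 ≈ 5.367 m/s

x² + y² = 24²
2x·dx/dt + 2y·dy/dt = 0
dy/dt = -x/y · dx/dt = -16/(8√5) · 6 = -12√5/5 m/s
The top is descending at 12√5/5 ≈ 5.367 m/s.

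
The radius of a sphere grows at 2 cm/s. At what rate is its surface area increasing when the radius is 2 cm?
32π cm²/s

S = 4πr²
dS/dt = dS/dr · dr/dt = 8πr · 2
At r = 2: dS/dt = 32π cm²/s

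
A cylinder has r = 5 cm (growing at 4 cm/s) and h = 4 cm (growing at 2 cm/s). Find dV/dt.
210π cm³/s

V = πr²h
dV/dt = 2πrh·dr/dt + πr²·dh/dt
= 2π(5)(4)(4) + π(5)²(2)
= 210π cm³/s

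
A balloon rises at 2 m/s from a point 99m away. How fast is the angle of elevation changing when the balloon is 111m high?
0.00895 rad/s

tan(θ) = y/99
sec²(θ) · dθ/dt = (1/99) · dy/dt
dθ/dt = cos²(θ)/99 · 2 = 99/(99² + 111²) · 2
dθ/dt = 0.00895 rad/s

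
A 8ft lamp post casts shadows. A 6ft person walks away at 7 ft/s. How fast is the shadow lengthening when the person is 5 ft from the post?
21 ft/s

By similar triangles: 8/(x+s) = 6/s
Solving: s = 6x/2
ds/dt = 6/2 · dx/dt = 3 · 7 = 21 ft/s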